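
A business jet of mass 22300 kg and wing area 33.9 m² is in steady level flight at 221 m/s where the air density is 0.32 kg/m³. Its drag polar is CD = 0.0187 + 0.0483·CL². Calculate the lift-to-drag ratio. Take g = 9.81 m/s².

Weight W = mg = 22300 × 9.81 = 2.1876×10^5 N; in level flight L = W.
Dynamic pressure q = 0.5 × 0.32 × 221² = 7815 Pa.
CL = 2W/(ρv²S) = 2×2.1876×10^5/(0.32×221²×33.9) = 0.8258.
CD = 0.0187 + 0.0483 × 0.8258² = 0.05164.
L/D = CL/CD = 0.8258 / 0.05164 = 16

L/D = 16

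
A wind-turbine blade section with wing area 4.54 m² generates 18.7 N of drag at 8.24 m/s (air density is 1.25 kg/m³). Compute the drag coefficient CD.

CD = 0.0971

From D = ½ρv²S·CD, rearranging gives CD = 2D/(ρv²S).
CD = 2 × 18.7 / (1.25 × 8.24² × 4.54) = 0.0971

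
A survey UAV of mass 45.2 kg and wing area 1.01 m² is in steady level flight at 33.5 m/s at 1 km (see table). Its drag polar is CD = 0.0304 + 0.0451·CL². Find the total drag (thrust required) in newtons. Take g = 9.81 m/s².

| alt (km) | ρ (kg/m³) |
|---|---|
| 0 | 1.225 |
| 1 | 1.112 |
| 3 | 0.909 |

D = 33.2 N

At 1 km, from the table: ρ = 1.112 kg/m³.
In steady level flight, lift balances weight: W = mg = 45.2 × 9.81 = 443.41 N.
Dynamic pressure q = 0.5 × 1.112 × 33.5² = 624 Pa.
Required CL = L/(qS) = 443.41/(624·1.01) = 0.7036.
CD = 0.0304 + 0.0451 × 0.7036² = 0.05273.
D = q·S·CD = 624 × 1.01 × 0.05273 = 33.23 N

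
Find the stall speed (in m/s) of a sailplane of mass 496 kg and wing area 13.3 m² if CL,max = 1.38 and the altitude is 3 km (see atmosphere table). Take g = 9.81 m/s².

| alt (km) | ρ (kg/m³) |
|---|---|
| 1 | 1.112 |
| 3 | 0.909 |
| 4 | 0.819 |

V_stall = 24.2 m/s

At 3 km, from the table: ρ = 0.909 kg/m³.
Weight W = mg = 496 × 9.81 = 4866 N.
From L = ½ρV²S·CL,max = W: V_stall = √(2W/(ρSCL,max)) = √(2·4866/(0.909·13.3·1.38))
V_stall = √583.3 = 24.2 m/s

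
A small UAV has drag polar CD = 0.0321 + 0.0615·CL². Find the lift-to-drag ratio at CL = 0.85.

CD = 0.0321 + 0.0615 × 0.85² = 0.07653
L/D = CL/CD = 0.85 / 0.07653 = 11.1

L/D = 11.1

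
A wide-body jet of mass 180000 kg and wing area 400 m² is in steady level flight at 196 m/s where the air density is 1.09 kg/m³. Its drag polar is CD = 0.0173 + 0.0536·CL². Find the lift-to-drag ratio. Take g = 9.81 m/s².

L/D = 10.7

Level flight ⇒ L = W = m·g = 180000 × 9.81 = 1.7658×10^6 N.
Dynamic pressure q = 0.5 × 1.09 × 196² = 20940 Pa.
Required CL = L/(qS) = 1.7658×10^6/(20940·400) = 0.2108.
CD = 0.0173 + 0.0536 × 0.2108² = 0.01968.
L/D = CL/CD = 0.2108 / 0.01968 = 10.7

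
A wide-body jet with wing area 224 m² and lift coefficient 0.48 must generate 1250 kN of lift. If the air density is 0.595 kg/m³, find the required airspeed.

L = ½ρv²S·CL ⇒ v = √(2L/(ρ·S·CL))
v = √(2 × 1.25×10^6 / (0.595 × 224 × 0.48)) = √39080 = 198 m/s

v = 198 m/s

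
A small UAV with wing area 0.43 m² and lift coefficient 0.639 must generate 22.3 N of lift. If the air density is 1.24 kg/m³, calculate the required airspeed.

v = 11.4 m/s

L = ½ρv²S·CL ⇒ v = √(2L/(ρ·S·CL))
v = √(2 × 22.3 / (1.24 × 0.43 × 0.639)) = √130.9 = 11.4 m/s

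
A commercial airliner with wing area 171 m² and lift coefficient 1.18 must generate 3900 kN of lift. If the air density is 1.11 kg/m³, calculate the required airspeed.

v = 187 m/s

L = ½ρv²S·CL ⇒ v = √(2L/(ρ·S·CL))
v = √(2 × 3.9×10^6 / (1.11 × 171 × 1.18)) = √34830 = 187 m/s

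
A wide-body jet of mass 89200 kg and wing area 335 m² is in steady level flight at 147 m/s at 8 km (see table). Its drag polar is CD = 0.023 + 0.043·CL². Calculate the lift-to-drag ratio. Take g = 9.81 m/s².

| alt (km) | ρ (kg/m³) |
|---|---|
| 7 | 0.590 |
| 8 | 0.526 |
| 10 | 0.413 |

L/D = 14.3

At 8 km, from the table: ρ = 0.526 kg/m³.
Weight W = mg = 89200 × 9.81 = 8.7505×10^5 N; in level flight L = W.
q = ½ρv² = ½ × 0.526 × 147² = 5683 Pa.
Required CL = L/(qS) = 8.7505×10^5/(5683·335) = 0.4596.
CD = 0.023 + 0.043 × 0.4596² = 0.03208.
L/D = CL/CD = 0.4596 / 0.03208 = 14.3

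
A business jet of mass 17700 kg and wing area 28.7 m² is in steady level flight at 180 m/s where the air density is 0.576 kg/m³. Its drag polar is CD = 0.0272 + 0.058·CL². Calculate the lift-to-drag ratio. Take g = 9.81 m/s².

L/D = 12.6

Level flight ⇒ L = W = m·g = 17700 × 9.81 = 1.7364×10^5 N.
q = ½ρv² = ½ × 0.576 × 180² = 9331 Pa.
CL = W/(q·S) = 1.7364×10^5 / (9331 × 28.7) = 0.6484.
CD = 0.0272 + 0.058 × 0.6484² = 0.05158.
L/D = CL/CD = 0.6484 / 0.05158 = 12.6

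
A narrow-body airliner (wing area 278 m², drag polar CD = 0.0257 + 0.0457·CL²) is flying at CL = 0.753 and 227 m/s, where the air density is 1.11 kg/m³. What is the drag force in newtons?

D = 4.1×10^5 N

CD = 0.0257 + 0.0457 × 0.753² = 0.05161
D = ½ρv²S·CD = ½ × 1.11 × 227² × 278 × 0.05161 = 4.1×10^5 N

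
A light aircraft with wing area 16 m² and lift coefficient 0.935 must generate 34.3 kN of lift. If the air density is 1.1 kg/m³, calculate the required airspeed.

v = 64.6 m/s

L = ½ρv²S·CL ⇒ v = √(2L/(ρ·S·CL))
v = √(2 × 34300 / (1.1 × 16 × 0.935)) = √4169 = 64.6 m/s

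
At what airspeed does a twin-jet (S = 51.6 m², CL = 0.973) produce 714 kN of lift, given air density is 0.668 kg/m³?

L = ½ρv²S·CL ⇒ v = √(2L/(ρ·S·CL))
v = √(2 × 7.14×10^5 / (0.668 × 51.6 × 0.973)) = √42580 = 206 m/s

v = 206 m/s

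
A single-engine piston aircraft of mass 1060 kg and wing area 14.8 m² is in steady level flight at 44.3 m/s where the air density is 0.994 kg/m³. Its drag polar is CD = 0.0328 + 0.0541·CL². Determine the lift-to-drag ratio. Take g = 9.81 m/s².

L/D = 11.8

In steady level flight, lift balances weight: W = mg = 1060 × 9.81 = 10399 N.
q = ½ρv² = ½ × 0.994 × 44.3² = 975.4 Pa.
CL = 2W/(ρv²S) = 2×10399/(0.994×44.3²×14.8) = 0.7204.
CD = 0.0328 + 0.0541 × 0.7204² = 0.06087.
L/D = CL/CD = 0.7204 / 0.06087 = 11.8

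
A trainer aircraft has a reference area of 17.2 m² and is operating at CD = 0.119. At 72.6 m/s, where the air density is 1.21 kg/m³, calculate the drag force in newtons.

D = ½ρv²S·CD = ½ × 1.21 × 72.6² × 17.2 × 0.119 = 6530 N ≈ 6.53 kN

D = 6530 N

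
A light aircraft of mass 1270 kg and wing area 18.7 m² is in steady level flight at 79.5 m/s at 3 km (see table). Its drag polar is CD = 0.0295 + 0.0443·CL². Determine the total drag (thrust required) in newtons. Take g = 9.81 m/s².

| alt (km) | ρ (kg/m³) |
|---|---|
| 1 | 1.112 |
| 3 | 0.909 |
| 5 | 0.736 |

At 3 km, from the table: ρ = 0.909 kg/m³.
Level flight ⇒ L = W = m·g = 1270 × 9.81 = 12459 N.
q = ½ρv² = ½ × 0.909 × 79.5² = 2873 Pa.
CL = 2W/(ρv²S) = 2×12459/(0.909×79.5²×18.7) = 0.2319.
CD = 0.0295 + 0.0443 × 0.2319² = 0.03188.
D = q·S·CD = 2873 × 18.7 × 0.03188 = 1713 N

D = 1710 N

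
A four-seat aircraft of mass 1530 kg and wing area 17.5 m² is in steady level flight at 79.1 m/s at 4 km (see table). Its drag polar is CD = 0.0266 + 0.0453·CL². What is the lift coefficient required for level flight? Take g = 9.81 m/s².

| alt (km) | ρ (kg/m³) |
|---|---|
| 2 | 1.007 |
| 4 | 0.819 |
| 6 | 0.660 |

At 4 km, from the table: ρ = 0.819 kg/m³.
Level flight ⇒ L = W = m·g = 1530 × 9.81 = 15009 N.
Dynamic pressure q = 0.5 × 0.819 × 79.1² = 2562 Pa.
CL = W/(q·S) = 15009 / (2562 × 17.5) = 0.3347.

CL = 0.335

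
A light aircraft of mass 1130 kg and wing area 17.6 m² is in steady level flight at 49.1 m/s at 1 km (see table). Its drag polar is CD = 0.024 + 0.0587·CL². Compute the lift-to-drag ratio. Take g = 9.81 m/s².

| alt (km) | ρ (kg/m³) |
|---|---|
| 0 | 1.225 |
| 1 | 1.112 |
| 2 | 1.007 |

At 1 km, from the table: ρ = 1.112 kg/m³.
Level flight ⇒ L = W = m·g = 1130 × 9.81 = 11085 N.
Dynamic pressure q = 0.5 × 1.112 × 49.1² = 1340 Pa.
Required CL = L/(qS) = 11085/(1340·17.6) = 0.4699.
CD = 0.024 + 0.0587 × 0.4699² = 0.03696.
L/D = CL/CD = 0.4699 / 0.03696 = 12.7

L/D = 12.7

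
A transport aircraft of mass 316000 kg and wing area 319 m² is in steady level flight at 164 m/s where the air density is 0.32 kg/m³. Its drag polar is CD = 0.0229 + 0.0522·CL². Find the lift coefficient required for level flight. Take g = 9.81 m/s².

Level flight ⇒ L = W = m·g = 316000 × 9.81 = 3.1×10^6 N.
q = ½ρv² = ½ × 0.32 × 164² = 4303 Pa.
CL = W/(q·S) = 3.1×10^6 / (4303 × 319) = 2.258.

CL = 2.26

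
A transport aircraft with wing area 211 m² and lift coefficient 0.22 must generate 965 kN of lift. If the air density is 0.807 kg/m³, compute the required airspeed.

L = ½ρv²S·CL ⇒ v = √(2L/(ρ·S·CL))
v = √(2 × 9.65×10^5 / (0.807 × 211 × 0.22)) = √51520 = 227 m/s

v = 227 m/s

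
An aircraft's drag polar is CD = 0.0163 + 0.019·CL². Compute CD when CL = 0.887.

CD = 0.0163 + 0.019 × 0.887² = 0.0163 + 0.01495 = 0.0312

CD = 0.0312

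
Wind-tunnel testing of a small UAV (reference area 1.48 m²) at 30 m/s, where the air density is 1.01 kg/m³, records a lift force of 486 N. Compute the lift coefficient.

CL = 0.723

From L = ½ρv²S·CL, rearranging gives CL = 2L/(ρv²S).
CL = 2 × 486 / (1.01 × 30² × 1.48) = 0.723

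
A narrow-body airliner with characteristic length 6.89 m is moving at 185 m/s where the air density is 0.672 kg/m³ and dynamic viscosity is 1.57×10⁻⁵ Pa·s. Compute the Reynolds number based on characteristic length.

Re = ρ·v·c/μ = 0.672 × 185 × 6.89 / (1.57×10⁻⁵) = 5.46×10^7

Re = 5.46×10^7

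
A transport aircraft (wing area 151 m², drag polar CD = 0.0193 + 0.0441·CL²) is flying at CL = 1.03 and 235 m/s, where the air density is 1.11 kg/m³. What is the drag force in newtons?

CD = 0.0193 + 0.0441 × 1.03² = 0.06609
D = ½ρv²S·CD = ½ × 1.11 × 235² × 151 × 0.06609 = 3.06×10^5 N

D = 3.06×10^5 N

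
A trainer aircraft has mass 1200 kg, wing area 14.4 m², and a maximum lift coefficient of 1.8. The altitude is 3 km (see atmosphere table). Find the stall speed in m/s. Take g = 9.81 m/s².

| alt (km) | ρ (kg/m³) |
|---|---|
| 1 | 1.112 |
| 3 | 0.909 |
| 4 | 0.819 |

V_stall = 31.6 m/s

At 3 km, from the table: ρ = 0.909 kg/m³.
At stall, lift equals weight: L = W = m·g = 1200 × 9.81 = 11770 N.
From L = ½ρV²S·CL,max = W: V_stall = √(2W/(ρSCL,max)) = √(2·11770/(0.909·14.4·1.8))
V_stall = √999.3 = 31.6 m/s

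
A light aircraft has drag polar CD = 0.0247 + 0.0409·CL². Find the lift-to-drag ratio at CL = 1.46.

L/D = 13

CD = 0.0247 + 0.0409 × 1.46² = 0.1119
L/D = CL/CD = 1.46 / 0.1119 = 13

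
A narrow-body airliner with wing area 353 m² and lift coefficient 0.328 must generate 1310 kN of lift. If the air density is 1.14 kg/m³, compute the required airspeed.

L = ½ρv²S·CL ⇒ v = √(2L/(ρ·S·CL))
v = √(2 × 1.31×10^6 / (1.14 × 353 × 0.328)) = √19850 = 141 m/s

v = 141 m/s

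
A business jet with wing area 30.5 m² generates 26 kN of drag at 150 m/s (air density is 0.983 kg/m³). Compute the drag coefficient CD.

From D = ½ρv²S·CD, rearranging gives CD = 2D/(ρv²S).
CD = 2 × 26000 / (0.983 × 150² × 30.5) = 0.0771

CD = 0.0771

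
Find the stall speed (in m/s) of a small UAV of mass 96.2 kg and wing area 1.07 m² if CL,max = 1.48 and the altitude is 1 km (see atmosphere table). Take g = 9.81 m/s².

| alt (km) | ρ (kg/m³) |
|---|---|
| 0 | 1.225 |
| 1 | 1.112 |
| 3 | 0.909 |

V_stall = 32.7 m/s

At 1 km, from the table: ρ = 1.112 kg/m³.
At stall, lift equals weight: L = W = m·g = 96.2 × 9.81 = 943.7 N.
V_stall = √(2W/(ρ·S·CL,max)) = √(2 × 943.7 / (1.112 × 1.07 × 1.48))
V_stall = √1072 = 32.7 m/s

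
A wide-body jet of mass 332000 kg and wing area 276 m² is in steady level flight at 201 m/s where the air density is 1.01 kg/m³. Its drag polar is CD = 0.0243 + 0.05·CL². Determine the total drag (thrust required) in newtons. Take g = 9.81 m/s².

Level flight ⇒ L = W = m·g = 332000 × 9.81 = 3.2569×10^6 N.
Dynamic pressure q = 0.5 × 1.01 × 201² = 20400 Pa.
Required CL = L/(qS) = 3.2569×10^6/(20400·276) = 0.5784.
CD = 0.0243 + 0.05 × 0.5784² = 0.04103.
D = q·S·CD = 20400 × 276 × 0.04103 = 2.31×10^5 N

D = 2.31×10^5 N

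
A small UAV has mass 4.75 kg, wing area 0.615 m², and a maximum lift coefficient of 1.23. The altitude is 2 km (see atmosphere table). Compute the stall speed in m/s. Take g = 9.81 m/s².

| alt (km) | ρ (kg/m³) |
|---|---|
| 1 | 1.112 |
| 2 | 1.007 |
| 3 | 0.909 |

At 2 km, from the table: ρ = 1.007 kg/m³.
At stall, lift equals weight: L = W = m·g = 4.75 × 9.81 = 46.6 N.
From L = ½ρV²S·CL,max = W: V_stall = √(2W/(ρSCL,max)) = √(2·46.6/(1.007·0.615·1.23))
V_stall = √122.3 = 11.1 m/s

V_stall = 11.1 m/s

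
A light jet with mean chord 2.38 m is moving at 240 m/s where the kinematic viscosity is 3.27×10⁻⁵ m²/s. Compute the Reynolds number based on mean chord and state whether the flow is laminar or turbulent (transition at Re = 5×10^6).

Re = 1.75×10^7 (turbulent)

Re = v·c/ν = 240 × 2.38 / (3.27×10⁻⁵) = 1.75×10^7
Since 1.75×10^7 > 5×10^6, the flow is turbulent.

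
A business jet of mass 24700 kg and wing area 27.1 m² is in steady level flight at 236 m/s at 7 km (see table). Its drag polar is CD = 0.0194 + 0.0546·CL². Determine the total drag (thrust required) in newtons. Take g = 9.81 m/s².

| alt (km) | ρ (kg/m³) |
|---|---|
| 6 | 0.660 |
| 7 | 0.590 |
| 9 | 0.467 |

D = 15800 N

At 7 km, from the table: ρ = 0.590 kg/m³.
Weight W = mg = 24700 × 9.81 = 2.4231×10^5 N; in level flight L = W.
Dynamic pressure q = 0.5 × 0.59 × 236² = 16430 Pa.
CL = W/(q·S) = 2.4231×10^5 / (16430 × 27.1) = 0.5442.
CD = 0.0194 + 0.0546 × 0.5442² = 0.03557.
D = q·S·CD = 16430 × 27.1 × 0.03557 = 15840 N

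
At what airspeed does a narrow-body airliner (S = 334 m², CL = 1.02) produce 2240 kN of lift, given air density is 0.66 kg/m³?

v = 141 m/s

L = ½ρv²S·CL ⇒ v = √(2L/(ρ·S·CL))
v = √(2 × 2.24×10^6 / (0.66 × 334 × 1.02)) = √19920 = 141 m/s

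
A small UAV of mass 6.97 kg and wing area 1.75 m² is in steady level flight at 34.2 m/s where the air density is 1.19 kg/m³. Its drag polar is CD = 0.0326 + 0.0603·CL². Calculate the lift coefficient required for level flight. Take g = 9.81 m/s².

Weight W = mg = 6.97 × 9.81 = 68.376 N; in level flight L = W.
Dynamic pressure q = 0.5 × 1.19 × 34.2² = 695.9 Pa.
CL = W/(q·S) = 68.376 / (695.9 × 1.75) = 0.05614.

CL = 0.0561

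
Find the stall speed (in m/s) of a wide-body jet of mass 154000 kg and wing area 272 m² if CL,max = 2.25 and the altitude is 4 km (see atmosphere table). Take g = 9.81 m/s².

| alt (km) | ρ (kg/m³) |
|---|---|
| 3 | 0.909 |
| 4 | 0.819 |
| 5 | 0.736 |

V_stall = 77.6 m/s

At 4 km, from the table: ρ = 0.819 kg/m³.
Weight W = mg = 154000 × 9.81 = 1.511×10^6 N.
V_stall = √(2W/(ρ·S·CL,max)) = √(2 × 1.511×10^6 / (0.819 × 272 × 2.25))
V_stall = √6028 = 77.6 m/s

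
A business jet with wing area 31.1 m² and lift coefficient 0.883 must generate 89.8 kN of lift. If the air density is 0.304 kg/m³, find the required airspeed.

v = 147 m/s

L = ½ρv²S·CL ⇒ v = √(2L/(ρ·S·CL))
v = √(2 × 89800 / (0.304 × 31.1 × 0.883)) = √21510 = 147 m/s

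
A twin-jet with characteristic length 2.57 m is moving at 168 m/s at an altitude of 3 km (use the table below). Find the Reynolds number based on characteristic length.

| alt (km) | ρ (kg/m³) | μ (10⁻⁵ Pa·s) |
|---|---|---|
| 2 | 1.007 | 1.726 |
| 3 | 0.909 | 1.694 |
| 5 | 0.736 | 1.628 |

Re = 2.32×10^7

At 3 km, from the table: ρ = 0.909 kg/m³, μ = 1.694×10⁻⁵ Pa·s.
Re = ρ·v·c/μ = 0.909 × 168 × 2.57 / (1.694×10⁻⁵) = 2.32×10^7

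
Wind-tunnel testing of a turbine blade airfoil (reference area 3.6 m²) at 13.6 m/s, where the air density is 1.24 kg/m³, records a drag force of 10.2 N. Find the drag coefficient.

From D = ½ρv²S·CD, rearranging gives CD = 2D/(ρv²S).
CD = 2 × 10.2 / (1.24 × 13.6² × 3.6) = 0.0247

CD = 0.0247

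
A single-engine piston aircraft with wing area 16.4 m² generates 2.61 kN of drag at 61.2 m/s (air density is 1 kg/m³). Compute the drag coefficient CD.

CD = 0.085

From D = ½ρv²S·CD, rearranging gives CD = 2D/(ρv²S).
CD = 2 × 2610 / (1 × 61.2² × 16.4) = 0.085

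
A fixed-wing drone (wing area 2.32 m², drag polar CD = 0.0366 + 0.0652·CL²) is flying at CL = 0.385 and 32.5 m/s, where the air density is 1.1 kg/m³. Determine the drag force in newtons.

CD = 0.0366 + 0.0652 × 0.385² = 0.04626
D = ½ρv²S·CD = ½ × 1.1 × 32.5² × 2.32 × 0.04626 = 62.4 N

D = 62.4 N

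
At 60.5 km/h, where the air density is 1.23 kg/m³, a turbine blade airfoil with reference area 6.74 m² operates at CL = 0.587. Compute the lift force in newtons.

L = 687 N

Convert speed: v = 60.5 km/h ÷ 3.6 = 16.81 m/s.
L = ½ρv²S·CL = ½ × 1.23 × 16.81² × 6.74 × 0.587 = 687 N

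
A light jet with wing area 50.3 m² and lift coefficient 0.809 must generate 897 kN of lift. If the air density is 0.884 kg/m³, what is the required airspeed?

v = 223 m/s

L = ½ρv²S·CL ⇒ v = √(2L/(ρ·S·CL))
v = √(2 × 8.97×10^5 / (0.884 × 50.3 × 0.809)) = √49870 = 223 m/s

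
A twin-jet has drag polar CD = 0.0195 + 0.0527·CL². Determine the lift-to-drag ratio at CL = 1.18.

L/D = 12.7

CD = 0.0195 + 0.0527 × 1.18² = 0.09288
L/D = CL/CD = 1.18 / 0.09288 = 12.7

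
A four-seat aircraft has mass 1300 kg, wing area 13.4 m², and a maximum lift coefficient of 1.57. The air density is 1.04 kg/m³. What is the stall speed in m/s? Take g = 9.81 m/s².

Stall occurs when L = W at CL,max. W = mg = 1300 × 9.81 = 12750 N.
V_stall = √(2W/(ρ·S·CL,max)) = √(2 × 12750 / (1.04 × 13.4 × 1.57))
V_stall = √1166 = 34.1 m/s

V_stall = 34.1 m/s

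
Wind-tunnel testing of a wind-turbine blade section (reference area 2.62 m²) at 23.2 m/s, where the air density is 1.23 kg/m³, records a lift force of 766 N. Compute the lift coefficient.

CL = 0.883

From L = ½ρv²S·CL, rearranging gives CL = 2L/(ρv²S).
CL = 2 × 766 / (1.23 × 23.2² × 2.62) = 0.883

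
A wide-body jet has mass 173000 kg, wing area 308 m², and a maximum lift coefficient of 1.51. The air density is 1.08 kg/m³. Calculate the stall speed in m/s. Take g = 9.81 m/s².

Stall occurs when L = W at CL,max. W = mg = 173000 × 9.81 = 1.697×10^6 N.
V_stall = √(2W/(ρ·S·CL,max)) = √(2 × 1.697×10^6 / (1.08 × 308 × 1.51))
V_stall = √6758 = 82.2 m/s

V_stall = 82.2 m/s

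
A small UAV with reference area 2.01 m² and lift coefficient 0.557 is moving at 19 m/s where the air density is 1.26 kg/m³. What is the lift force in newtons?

Dynamic pressure q = ½ρv² = ½ × 1.26 × 19² = 227.4 Pa.
L = q·S·CL = 227.4 × 2.01 × 0.557 = 255 N

L = 255 N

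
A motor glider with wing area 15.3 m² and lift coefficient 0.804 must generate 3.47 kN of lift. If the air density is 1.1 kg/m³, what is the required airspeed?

L = ½ρv²S·CL ⇒ v = √(2L/(ρ·S·CL))
v = √(2 × 3470 / (1.1 × 15.3 × 0.804)) = √512.9 = 22.6 m/s

v = 22.6 m/s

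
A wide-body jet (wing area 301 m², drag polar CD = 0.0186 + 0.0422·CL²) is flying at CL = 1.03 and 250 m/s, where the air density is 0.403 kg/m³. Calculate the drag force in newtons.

CD = 0.0186 + 0.0422 × 1.03² = 0.06337
D = ½ρv²S·CD = ½ × 0.403 × 250² × 301 × 0.06337 = 2.4×10^5 N

D = 2.4×10^5 N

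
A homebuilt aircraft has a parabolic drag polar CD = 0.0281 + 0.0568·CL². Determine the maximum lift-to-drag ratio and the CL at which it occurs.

(L/D)max = 12.5, at CL = 0.703

For CD = CD0 + K·CL², (L/D)max occurs at CL* = √(CD0/K) and equals 1/(2√(K·CD0)).
(L/D)max = 1/(2√(0.0568 × 0.0281)) = 1/(2 × 0.03995) = 12.5
CL* = √(0.0281/0.0568) = 0.703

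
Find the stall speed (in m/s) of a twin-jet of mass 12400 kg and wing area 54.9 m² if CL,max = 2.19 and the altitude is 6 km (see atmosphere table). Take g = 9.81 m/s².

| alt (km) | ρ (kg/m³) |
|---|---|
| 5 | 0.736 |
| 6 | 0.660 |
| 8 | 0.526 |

V_stall = 55.4 m/s

At 6 km, from the table: ρ = 0.660 kg/m³.
Weight W = mg = 12400 × 9.81 = 1.216×10^5 N.
From L = ½ρV²S·CL,max = W: V_stall = √(2W/(ρSCL,max)) = √(2·1.216×10^5/(0.66·54.9·2.19))
V_stall = √3066 = 55.4 m/s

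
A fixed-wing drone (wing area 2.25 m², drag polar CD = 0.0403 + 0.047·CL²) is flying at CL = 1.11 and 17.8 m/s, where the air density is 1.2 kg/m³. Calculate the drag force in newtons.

D = 42 N

CD = 0.0403 + 0.047 × 1.11² = 0.09821
D = ½ρv²S·CD = ½ × 1.2 × 17.8² × 2.25 × 0.09821 = 42 N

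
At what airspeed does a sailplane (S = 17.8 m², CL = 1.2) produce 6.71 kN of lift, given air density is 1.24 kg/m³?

L = ½ρv²S·CL ⇒ v = √(2L/(ρ·S·CL))
v = √(2 × 6710 / (1.24 × 17.8 × 1.2)) = √506.7 = 22.5 m/s

v = 22.5 m/s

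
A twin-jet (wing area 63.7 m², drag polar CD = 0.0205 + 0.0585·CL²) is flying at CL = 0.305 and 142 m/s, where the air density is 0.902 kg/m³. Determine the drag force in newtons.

CD = 0.0205 + 0.0585 × 0.305² = 0.02594
D = ½ρv²S·CD = ½ × 0.902 × 142² × 63.7 × 0.02594 = 15000 N

D = 15000 N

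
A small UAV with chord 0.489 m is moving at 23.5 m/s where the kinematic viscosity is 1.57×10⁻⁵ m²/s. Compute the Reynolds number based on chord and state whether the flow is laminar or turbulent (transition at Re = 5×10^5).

Re = v·c/ν = 23.5 × 0.489 / (1.57×10⁻⁵) = 7.32×10^5
Since 7.32×10^5 > 5×10^5, the flow is turbulent.

Re = 7.32×10^5 (turbulent)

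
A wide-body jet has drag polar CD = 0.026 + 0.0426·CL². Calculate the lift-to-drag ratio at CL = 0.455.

L/D = 13.1

CD = 0.026 + 0.0426 × 0.455² = 0.03482
L/D = CL/CD = 0.455 / 0.03482 = 13.1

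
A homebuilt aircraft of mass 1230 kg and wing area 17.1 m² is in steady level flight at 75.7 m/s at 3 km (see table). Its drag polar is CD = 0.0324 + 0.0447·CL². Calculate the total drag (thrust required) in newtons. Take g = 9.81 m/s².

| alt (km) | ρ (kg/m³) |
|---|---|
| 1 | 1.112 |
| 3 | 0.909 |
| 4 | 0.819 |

At 3 km, from the table: ρ = 0.909 kg/m³.
Weight W = mg = 1230 × 9.81 = 12066 N; in level flight L = W.
Dynamic pressure q = 0.5 × 0.909 × 75.7² = 2605 Pa.
CL = W/(q·S) = 12066 / (2605 × 17.1) = 0.2709.
CD = 0.0324 + 0.0447 × 0.2709² = 0.03568.
D = q·S·CD = 2605 × 17.1 × 0.03568 = 1589 N

D = 1590 N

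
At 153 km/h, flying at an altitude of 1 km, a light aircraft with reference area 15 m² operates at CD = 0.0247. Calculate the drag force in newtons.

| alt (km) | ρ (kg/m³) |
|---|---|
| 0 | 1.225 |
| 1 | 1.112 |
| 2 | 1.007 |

At 1 km, from the table: ρ = 1.112 kg/m³.
Convert speed: v = 153 km/h ÷ 3.6 = 42.5 m/s.
D = ½ρv²S·CD = ½ × 1.112 × 42.5² × 15 × 0.0247 = 372 N

D = 372 N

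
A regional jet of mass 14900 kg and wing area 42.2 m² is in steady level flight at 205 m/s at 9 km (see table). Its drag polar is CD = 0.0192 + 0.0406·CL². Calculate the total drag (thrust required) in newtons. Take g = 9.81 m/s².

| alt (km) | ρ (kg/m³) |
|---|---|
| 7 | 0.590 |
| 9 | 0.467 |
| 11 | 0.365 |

At 9 km, from the table: ρ = 0.467 kg/m³.
Weight W = mg = 14900 × 9.81 = 1.4617×10^5 N; in level flight L = W.
q = ½ρv² = ½ × 0.467 × 205² = 9813 Pa.
CL = W/(q·S) = 1.4617×10^5 / (9813 × 42.2) = 0.353.
CD = 0.0192 + 0.0406 × 0.353² = 0.02426.
D = q·S·CD = 9813 × 42.2 × 0.02426 = 10050 N

D = 10000 N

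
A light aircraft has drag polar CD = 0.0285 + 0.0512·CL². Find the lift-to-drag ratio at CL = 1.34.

L/D = 11.1

CD = 0.0285 + 0.0512 × 1.34² = 0.1204
L/D = CL/CD = 1.34 / 0.1204 = 11.1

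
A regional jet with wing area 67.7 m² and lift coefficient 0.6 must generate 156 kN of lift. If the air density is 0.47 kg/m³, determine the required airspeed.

v = 128 m/s

L = ½ρv²S·CL ⇒ v = √(2L/(ρ·S·CL))
v = √(2 × 1.56×10^5 / (0.47 × 67.7 × 0.6)) = √16340 = 128 m/s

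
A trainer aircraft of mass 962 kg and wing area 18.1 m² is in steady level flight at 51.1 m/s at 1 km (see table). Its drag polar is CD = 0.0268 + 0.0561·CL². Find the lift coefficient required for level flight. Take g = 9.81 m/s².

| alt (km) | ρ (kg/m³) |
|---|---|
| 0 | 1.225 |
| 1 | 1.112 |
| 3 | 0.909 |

CL = 0.359

At 1 km, from the table: ρ = 1.112 kg/m³.
Level flight ⇒ L = W = m·g = 962 × 9.81 = 9437.2 N.
q = ½ρv² = ½ × 1.112 × 51.1² = 1452 Pa.
Required CL = L/(qS) = 9437.2/(1452·18.1) = 0.3591.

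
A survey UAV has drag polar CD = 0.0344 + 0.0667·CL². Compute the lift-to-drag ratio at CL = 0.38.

CD = 0.0344 + 0.0667 × 0.38² = 0.04403
L/D = CL/CD = 0.38 / 0.04403 = 8.63

L/D = 8.63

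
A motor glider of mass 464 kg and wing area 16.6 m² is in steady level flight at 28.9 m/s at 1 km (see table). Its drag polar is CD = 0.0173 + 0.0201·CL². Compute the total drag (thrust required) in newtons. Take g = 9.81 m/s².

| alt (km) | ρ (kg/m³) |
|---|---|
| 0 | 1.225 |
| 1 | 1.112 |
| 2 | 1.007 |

At 1 km, from the table: ρ = 1.112 kg/m³.
Weight W = mg = 464 × 9.81 = 4551.8 N; in level flight L = W.
q = ½ρv² = ½ × 1.112 × 28.9² = 464.4 Pa.
CL = 2W/(ρv²S) = 2×4551.8/(1.112×28.9²×16.6) = 0.5905.
CD = 0.0173 + 0.0201 × 0.5905² = 0.02431.
D = q·S·CD = 464.4 × 16.6 × 0.02431 = 187.4 N

D = 187 N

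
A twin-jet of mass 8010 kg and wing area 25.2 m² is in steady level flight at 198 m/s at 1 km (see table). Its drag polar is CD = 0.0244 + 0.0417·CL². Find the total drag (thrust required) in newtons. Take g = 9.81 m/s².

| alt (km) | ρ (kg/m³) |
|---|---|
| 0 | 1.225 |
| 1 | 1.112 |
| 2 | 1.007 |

At 1 km, from the table: ρ = 1.112 kg/m³.
Level flight ⇒ L = W = m·g = 8010 × 9.81 = 78578 N.
Dynamic pressure q = 0.5 × 1.112 × 198² = 21800 Pa.
Required CL = L/(qS) = 78578/(21800·25.2) = 0.1431.
CD = 0.0244 + 0.0417 × 0.1431² = 0.02525.
D = q·S·CD = 21800 × 25.2 × 0.02525 = 13870 N

D = 13900 N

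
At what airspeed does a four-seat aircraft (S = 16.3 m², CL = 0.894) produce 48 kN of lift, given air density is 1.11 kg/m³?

v = 77 m/s

L = ½ρv²S·CL ⇒ v = √(2L/(ρ·S·CL))
v = √(2 × 48000 / (1.11 × 16.3 × 0.894)) = √5935 = 77 m/s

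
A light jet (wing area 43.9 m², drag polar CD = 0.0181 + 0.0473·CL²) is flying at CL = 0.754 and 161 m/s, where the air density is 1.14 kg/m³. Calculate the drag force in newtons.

D = 29200 N

CD = 0.0181 + 0.0473 × 0.754² = 0.04499
D = ½ρv²S·CD = ½ × 1.14 × 161² × 43.9 × 0.04499 = 29200 N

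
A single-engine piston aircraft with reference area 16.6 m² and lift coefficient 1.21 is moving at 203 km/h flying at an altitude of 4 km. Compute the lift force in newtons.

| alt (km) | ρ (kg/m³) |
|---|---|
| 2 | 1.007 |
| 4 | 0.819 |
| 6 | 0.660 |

L = 26200 N

At 4 km, from the table: ρ = 0.819 kg/m³.
Convert speed: v = 203 km/h ÷ 3.6 = 56.39 m/s.
Dynamic pressure q = ½ρv² = ½ × 0.819 × 56.39² = 1302 Pa.
L = q·S·CL = 1302 × 16.6 × 1.21 = 26200 N ≈ 26.2 kN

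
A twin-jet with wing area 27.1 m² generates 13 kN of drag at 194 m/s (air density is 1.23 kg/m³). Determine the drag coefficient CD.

CD = 0.0207

From D = ½ρv²S·CD, rearranging gives CD = 2D/(ρv²S).
CD = 2 × 13000 / (1.23 × 194² × 27.1) = 0.0207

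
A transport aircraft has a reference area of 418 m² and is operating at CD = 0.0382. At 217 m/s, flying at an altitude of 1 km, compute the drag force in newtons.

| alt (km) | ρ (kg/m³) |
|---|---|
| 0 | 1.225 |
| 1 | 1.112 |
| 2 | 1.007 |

D = 4.18×10^5 N

At 1 km, from the table: ρ = 1.112 kg/m³.
Dynamic pressure q = ½ρv² = ½ × 1.112 × 217² = 26180 Pa.
D = q·S·CD = 26180 × 418 × 0.0382 = 4.18×10^5 N ≈ 418 kN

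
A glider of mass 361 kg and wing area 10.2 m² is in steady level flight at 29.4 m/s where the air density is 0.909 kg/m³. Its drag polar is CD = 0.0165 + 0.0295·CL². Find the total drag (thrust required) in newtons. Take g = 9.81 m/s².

D = 158 N

Level flight ⇒ L = W = m·g = 361 × 9.81 = 3541.4 N.
Dynamic pressure q = 0.5 × 0.909 × 29.4² = 392.9 Pa.
CL = W/(q·S) = 3541.4 / (392.9 × 10.2) = 0.8838.
CD = 0.0165 + 0.0295 × 0.8838² = 0.03954.
D = q·S·CD = 392.9 × 10.2 × 0.03954 = 158.4 N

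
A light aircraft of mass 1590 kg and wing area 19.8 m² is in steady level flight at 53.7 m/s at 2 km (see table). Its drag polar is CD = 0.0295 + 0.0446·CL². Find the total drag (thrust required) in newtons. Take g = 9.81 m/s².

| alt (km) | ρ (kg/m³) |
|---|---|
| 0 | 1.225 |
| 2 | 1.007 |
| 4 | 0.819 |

D = 1230 N

At 2 km, from the table: ρ = 1.007 kg/m³.
Level flight ⇒ L = W = m·g = 1590 × 9.81 = 15598 N.
q = ½ρv² = ½ × 1.007 × 53.7² = 1452 Pa.
CL = W/(q·S) = 15598 / (1452 × 19.8) = 0.5426.
CD = 0.0295 + 0.0446 × 0.5426² = 0.04263.
D = q·S·CD = 1452 × 19.8 × 0.04263 = 1226 N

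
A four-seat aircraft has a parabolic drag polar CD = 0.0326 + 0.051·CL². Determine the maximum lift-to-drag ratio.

For CD = CD0 + K·CL², (L/D)max occurs at CL* = √(CD0/K) and equals 1/(2√(K·CD0)).
(L/D)max = 1/(2√(0.051 × 0.0326)) = 1/(2 × 0.04077) = 12.3

(L/D)max = 12.3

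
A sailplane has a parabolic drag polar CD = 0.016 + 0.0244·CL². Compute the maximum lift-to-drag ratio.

For CD = CD0 + K·CL², (L/D)max occurs at CL* = √(CD0/K) and equals 1/(2√(K·CD0)).
(L/D)max = 1/(2√(0.0244 × 0.016)) = 1/(2 × 0.01976) = 25.3

(L/D)max = 25.3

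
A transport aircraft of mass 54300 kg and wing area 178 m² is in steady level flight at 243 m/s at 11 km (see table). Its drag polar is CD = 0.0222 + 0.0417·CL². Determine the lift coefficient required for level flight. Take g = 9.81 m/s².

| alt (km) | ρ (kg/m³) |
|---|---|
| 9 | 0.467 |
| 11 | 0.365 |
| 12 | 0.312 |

At 11 km, from the table: ρ = 0.365 kg/m³.
In steady level flight, lift balances weight: W = mg = 54300 × 9.81 = 5.3268×10^5 N.
Dynamic pressure q = 0.5 × 0.365 × 243² = 10780 Pa.
Required CL = L/(qS) = 5.3268×10^5/(10780·178) = 0.2777.

CL = 0.278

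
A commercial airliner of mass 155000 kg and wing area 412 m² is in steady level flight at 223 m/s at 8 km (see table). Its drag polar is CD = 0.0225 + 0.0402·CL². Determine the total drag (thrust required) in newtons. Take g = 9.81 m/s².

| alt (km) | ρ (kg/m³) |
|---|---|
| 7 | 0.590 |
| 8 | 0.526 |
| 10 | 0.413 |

At 8 km, from the table: ρ = 0.526 kg/m³.
Level flight ⇒ L = W = m·g = 155000 × 9.81 = 1.5206×10^6 N.
q = ½ρv² = ½ × 0.526 × 223² = 13080 Pa.
Required CL = L/(qS) = 1.5206×10^6/(13080·412) = 0.2822.
CD = 0.0225 + 0.0402 × 0.2822² = 0.0257.
D = q·S·CD = 13080 × 412 × 0.0257 = 1.385×10^5 N

D = 1.38×10^5 N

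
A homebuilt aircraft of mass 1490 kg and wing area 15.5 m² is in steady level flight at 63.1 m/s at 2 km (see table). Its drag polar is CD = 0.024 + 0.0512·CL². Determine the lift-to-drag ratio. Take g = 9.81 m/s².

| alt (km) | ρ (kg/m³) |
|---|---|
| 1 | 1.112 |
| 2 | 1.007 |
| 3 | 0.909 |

At 2 km, from the table: ρ = 1.007 kg/m³.
Weight W = mg = 1490 × 9.81 = 14617 N; in level flight L = W.
Dynamic pressure q = 0.5 × 1.007 × 63.1² = 2005 Pa.
CL = 2W/(ρv²S) = 2×14617/(1.007×63.1²×15.5) = 0.4704.
CD = 0.024 + 0.0512 × 0.4704² = 0.03533.
L/D = CL/CD = 0.4704 / 0.03533 = 13.3

L/D = 13.3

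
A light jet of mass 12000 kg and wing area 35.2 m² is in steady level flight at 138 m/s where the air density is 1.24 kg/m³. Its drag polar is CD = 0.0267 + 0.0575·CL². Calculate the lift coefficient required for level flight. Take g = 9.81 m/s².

Level flight ⇒ L = W = m·g = 12000 × 9.81 = 1.1772×10^5 N.
q = ½ρv² = ½ × 1.24 × 138² = 11810 Pa.
Required CL = L/(qS) = 1.1772×10^5/(11810·35.2) = 0.2832.

CL = 0.283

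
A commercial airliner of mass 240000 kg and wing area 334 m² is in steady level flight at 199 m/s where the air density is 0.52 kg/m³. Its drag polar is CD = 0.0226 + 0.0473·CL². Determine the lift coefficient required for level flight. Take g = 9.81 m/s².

In steady level flight, lift balances weight: W = mg = 240000 × 9.81 = 2.3544×10^6 N.
q = ½ρv² = ½ × 0.52 × 199² = 10300 Pa.
CL = 2W/(ρv²S) = 2×2.3544×10^6/(0.52×199²×334) = 0.6846.

CL = 0.685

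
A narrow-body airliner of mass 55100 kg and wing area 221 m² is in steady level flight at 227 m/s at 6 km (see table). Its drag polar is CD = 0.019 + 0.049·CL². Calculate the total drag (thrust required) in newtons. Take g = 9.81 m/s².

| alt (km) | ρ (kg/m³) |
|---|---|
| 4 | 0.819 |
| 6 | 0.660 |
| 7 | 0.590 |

D = 75200 N

At 6 km, from the table: ρ = 0.660 kg/m³.
Weight W = mg = 55100 × 9.81 = 5.4053×10^5 N; in level flight L = W.
q = ½ρv² = ½ × 0.66 × 227² = 17000 Pa.
CL = 2W/(ρv²S) = 2×5.4053×10^5/(0.66×227²×221) = 0.1438.
CD = 0.019 + 0.049 × 0.1438² = 0.02001.
D = q·S·CD = 17000 × 221 × 0.02001 = 75210 N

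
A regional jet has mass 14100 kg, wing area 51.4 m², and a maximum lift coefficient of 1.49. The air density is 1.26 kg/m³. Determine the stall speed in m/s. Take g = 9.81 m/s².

V_stall = 53.5 m/s

Weight W = mg = 14100 × 9.81 = 1.383×10^5 N.
From L = ½ρV²S·CL,max = W: V_stall = √(2W/(ρSCL,max)) = √(2·1.383×10^5/(1.26·51.4·1.49))
V_stall = √2867 = 53.5 m/s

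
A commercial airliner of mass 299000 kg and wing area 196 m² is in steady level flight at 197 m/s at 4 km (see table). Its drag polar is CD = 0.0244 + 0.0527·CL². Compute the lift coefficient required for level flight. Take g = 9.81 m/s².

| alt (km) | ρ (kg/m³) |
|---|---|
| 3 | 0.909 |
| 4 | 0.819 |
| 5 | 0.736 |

At 4 km, from the table: ρ = 0.819 kg/m³.
Weight W = mg = 299000 × 9.81 = 2.9332×10^6 N; in level flight L = W.
Dynamic pressure q = 0.5 × 0.819 × 197² = 15890 Pa.
CL = 2W/(ρv²S) = 2×2.9332×10^6/(0.819×197²×196) = 0.9417.

CL = 0.942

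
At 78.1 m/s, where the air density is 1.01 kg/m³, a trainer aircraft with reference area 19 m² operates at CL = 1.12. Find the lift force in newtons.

L = 65500 N

L = ½ρv²S·CL = ½ × 1.01 × 78.1² × 19 × 1.12 = 65500 N ≈ 65.5 kN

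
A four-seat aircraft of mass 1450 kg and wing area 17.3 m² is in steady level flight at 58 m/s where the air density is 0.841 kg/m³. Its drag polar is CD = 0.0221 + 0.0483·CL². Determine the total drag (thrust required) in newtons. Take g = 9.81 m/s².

D = 940 N

Level flight ⇒ L = W = m·g = 1450 × 9.81 = 14224 N.
q = ½ρv² = ½ × 0.841 × 58² = 1415 Pa.
Required CL = L/(qS) = 14224/(1415·17.3) = 0.5813.
CD = 0.0221 + 0.0483 × 0.5813² = 0.03842.
D = q·S·CD = 1415 × 17.3 × 0.03842 = 940.2 N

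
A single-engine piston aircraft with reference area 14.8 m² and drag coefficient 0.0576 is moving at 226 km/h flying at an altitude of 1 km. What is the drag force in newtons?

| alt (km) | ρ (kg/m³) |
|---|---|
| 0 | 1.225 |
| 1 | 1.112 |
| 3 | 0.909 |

D = 1870 N

At 1 km, from the table: ρ = 1.112 kg/m³.
Convert speed: v = 226 km/h ÷ 3.6 = 62.78 m/s.
Dynamic pressure q = ½ρv² = ½ × 1.112 × 62.78² = 2191 Pa.
D = q·S·CD = 2191 × 14.8 × 0.0576 = 1870 N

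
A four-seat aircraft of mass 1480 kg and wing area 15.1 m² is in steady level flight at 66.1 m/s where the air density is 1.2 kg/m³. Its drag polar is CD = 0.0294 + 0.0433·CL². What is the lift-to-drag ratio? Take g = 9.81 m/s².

L/D = 10.4

Level flight ⇒ L = W = m·g = 1480 × 9.81 = 14519 N.
q = ½ρv² = ½ × 1.2 × 66.1² = 2622 Pa.
CL = W/(q·S) = 14519 / (2622 × 15.1) = 0.3668.
CD = 0.0294 + 0.0433 × 0.3668² = 0.03522.
L/D = CL/CD = 0.3668 / 0.03522 = 10.4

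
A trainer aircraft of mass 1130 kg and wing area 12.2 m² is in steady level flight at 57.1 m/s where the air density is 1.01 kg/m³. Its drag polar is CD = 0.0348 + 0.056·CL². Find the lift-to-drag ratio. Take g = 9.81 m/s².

L/D = 10.6

Level flight ⇒ L = W = m·g = 1130 × 9.81 = 11085 N.
Dynamic pressure q = 0.5 × 1.01 × 57.1² = 1647 Pa.
CL = W/(q·S) = 11085 / (1647 × 12.2) = 0.5519.
CD = 0.0348 + 0.056 × 0.5519² = 0.05185.
L/D = CL/CD = 0.5519 / 0.05185 = 10.6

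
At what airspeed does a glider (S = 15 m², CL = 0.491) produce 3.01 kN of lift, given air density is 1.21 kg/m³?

v = 26 m/s

L = ½ρv²S·CL ⇒ v = √(2L/(ρ·S·CL))
v = √(2 × 3010 / (1.21 × 15 × 0.491)) = √675.5 = 26 m/s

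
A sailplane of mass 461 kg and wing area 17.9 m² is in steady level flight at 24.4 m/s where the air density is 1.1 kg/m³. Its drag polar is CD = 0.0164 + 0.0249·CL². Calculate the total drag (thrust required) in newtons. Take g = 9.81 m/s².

D = 183 N

In steady level flight, lift balances weight: W = mg = 461 × 9.81 = 4522.4 N.
Dynamic pressure q = 0.5 × 1.1 × 24.4² = 327.4 Pa.
CL = W/(q·S) = 4522.4 / (327.4 × 17.9) = 0.7716.
CD = 0.0164 + 0.0249 × 0.7716² = 0.03122.
D = q·S·CD = 327.4 × 17.9 × 0.03122 = 183 N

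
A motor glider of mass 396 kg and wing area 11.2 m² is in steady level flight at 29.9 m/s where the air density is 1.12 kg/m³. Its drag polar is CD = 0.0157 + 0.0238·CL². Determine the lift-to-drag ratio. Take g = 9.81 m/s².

In steady level flight, lift balances weight: W = mg = 396 × 9.81 = 3884.8 N.
Dynamic pressure q = 0.5 × 1.12 × 29.9² = 500.6 Pa.
CL = W/(q·S) = 3884.8 / (500.6 × 11.2) = 0.6928.
CD = 0.0157 + 0.0238 × 0.6928² = 0.02712.
L/D = CL/CD = 0.6928 / 0.02712 = 25.5

L/D = 25.5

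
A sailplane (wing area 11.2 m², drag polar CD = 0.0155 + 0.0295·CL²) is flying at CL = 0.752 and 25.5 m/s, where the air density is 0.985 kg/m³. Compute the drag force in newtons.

D = 115 N

CD = 0.0155 + 0.0295 × 0.752² = 0.03218
D = ½ρv²S·CD = ½ × 0.985 × 25.5² × 11.2 × 0.03218 = 115 N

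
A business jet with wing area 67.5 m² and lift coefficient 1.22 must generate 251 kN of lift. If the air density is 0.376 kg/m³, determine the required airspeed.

v = 127 m/s

L = ½ρv²S·CL ⇒ v = √(2L/(ρ·S·CL))
v = √(2 × 2.51×10^5 / (0.376 × 67.5 × 1.22)) = √16210 = 127 m/s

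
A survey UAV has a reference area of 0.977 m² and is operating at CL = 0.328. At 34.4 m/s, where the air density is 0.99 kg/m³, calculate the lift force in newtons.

Dynamic pressure q = ½ρv² = ½ × 0.99 × 34.4² = 585.8 Pa.
L = q·S·CL = 585.8 × 0.977 × 0.328 = 188 N

L = 188 N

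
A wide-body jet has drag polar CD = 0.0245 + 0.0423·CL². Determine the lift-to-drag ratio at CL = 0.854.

L/D = 15.4

CD = 0.0245 + 0.0423 × 0.854² = 0.05535
L/D = CL/CD = 0.854 / 0.05535 = 15.4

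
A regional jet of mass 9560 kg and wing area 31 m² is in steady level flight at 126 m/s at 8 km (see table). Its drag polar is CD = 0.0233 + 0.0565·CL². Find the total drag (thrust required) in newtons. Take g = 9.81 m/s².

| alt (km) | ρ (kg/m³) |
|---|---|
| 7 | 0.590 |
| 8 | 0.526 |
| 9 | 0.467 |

At 8 km, from the table: ρ = 0.526 kg/m³.
In steady level flight, lift balances weight: W = mg = 9560 × 9.81 = 93784 N.
q = ½ρv² = ½ × 0.526 × 126² = 4175 Pa.
CL = W/(q·S) = 93784 / (4175 × 31) = 0.7246.
CD = 0.0233 + 0.0565 × 0.7246² = 0.05296.
D = q·S·CD = 4175 × 31 × 0.05296 = 6855 N

D = 6860 N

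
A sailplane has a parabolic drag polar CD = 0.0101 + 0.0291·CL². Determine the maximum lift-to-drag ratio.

(L/D)max = 29.2

For CD = CD0 + K·CL², (L/D)max occurs at CL* = √(CD0/K) and equals 1/(2√(K·CD0)).
(L/D)max = 1/(2√(0.0291 × 0.0101)) = 1/(2 × 0.01714) = 29.2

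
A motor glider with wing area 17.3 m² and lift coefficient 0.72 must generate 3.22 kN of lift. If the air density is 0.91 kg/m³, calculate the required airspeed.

L = ½ρv²S·CL ⇒ v = √(2L/(ρ·S·CL))
v = √(2 × 3220 / (0.91 × 17.3 × 0.72)) = √568.2 = 23.8 m/s

v = 23.8 m/s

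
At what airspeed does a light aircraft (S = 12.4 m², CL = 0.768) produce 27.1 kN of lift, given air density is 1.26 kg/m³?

L = ½ρv²S·CL ⇒ v = √(2L/(ρ·S·CL))
v = √(2 × 27100 / (1.26 × 12.4 × 0.768)) = √4517 = 67.2 m/s

v = 67.2 m/s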